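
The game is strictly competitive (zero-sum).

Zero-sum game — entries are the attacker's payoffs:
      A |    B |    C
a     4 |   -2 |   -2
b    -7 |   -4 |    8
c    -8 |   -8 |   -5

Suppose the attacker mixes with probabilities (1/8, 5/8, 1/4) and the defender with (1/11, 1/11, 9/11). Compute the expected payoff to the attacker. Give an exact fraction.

Against (1/11, 1/11, 9/11), each row's expected payoff is a: -16/11; b: 61/11; c: -61/11.
Taking the (1/8, 5/8, 1/4)-weighted average: (1/8)·(-16/11) + (5/8)·(61/11) + (1/4)·(-61/11) = 167/88.

167/88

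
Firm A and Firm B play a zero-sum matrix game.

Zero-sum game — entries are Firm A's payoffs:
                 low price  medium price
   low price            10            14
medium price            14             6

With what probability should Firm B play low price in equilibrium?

2/3

Row minima are 10 and 6, so Firm A's maximin is 10; column maxima are 14 and 14, so Firm B's minimax is 14. These differ, so the equilibrium is in mixed strategies.
Let Firm B play low price with probability q. Firm A is indifferent when 10q + 14(1−q) = 14q + 6(1−q), giving q = 2/3.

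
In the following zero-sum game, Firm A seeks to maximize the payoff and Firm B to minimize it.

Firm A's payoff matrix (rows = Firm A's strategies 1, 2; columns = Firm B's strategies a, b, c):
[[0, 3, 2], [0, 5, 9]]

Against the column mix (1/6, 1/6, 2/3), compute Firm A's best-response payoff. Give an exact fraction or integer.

1: (0)·(1/6) + (3)·(1/6) + (2)·(2/3) = 11/6.
2: (0)·(1/6) + (5)·(1/6) + (9)·(2/3) = 41/6.
The best pure response is 2 with expected payoff 41/6.

41/6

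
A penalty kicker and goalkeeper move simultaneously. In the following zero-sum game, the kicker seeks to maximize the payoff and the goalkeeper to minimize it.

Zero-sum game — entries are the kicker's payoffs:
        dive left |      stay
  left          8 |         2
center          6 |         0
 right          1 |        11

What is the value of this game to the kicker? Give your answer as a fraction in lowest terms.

Row center is strictly dominated by row left, so the kicker never plays it.
The remaining 2×2 game on (left, right) × (dive left, stay) has no saddle point. Let the kicker play left with probability p; indifference gives 8p + (1−p) = 2p + 11(1−p), so p = 5/8.
Similarly the goalkeeper's optimal q on dive left is 9/16, and the value is 8·(9/16) + (2)·(7/16) = 43/8.

43/8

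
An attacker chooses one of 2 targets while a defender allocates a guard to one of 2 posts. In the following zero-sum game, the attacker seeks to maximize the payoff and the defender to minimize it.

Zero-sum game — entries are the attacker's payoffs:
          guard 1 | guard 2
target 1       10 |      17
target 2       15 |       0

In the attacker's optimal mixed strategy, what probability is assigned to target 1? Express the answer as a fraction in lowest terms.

15/22

Row minima are 10 and 0, so the attacker's maximin is 10; column maxima are 15 and 17, so the defender's minimax is 15. These differ, so the equilibrium is in mixed strategies.
Let the attacker play target 1 with probability p. The defender is indifferent when 10p + 15(1−p) = 17p, giving p = 15/22.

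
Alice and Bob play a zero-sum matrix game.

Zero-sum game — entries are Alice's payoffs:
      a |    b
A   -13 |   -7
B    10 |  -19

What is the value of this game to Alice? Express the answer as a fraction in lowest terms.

-317/35

Row minima are -13 and -19, so Alice's maximin is -13; column maxima are 10 and -7, so Bob's minimax is -7. These differ, so the equilibrium is in mixed strategies.
Let Alice play A with probability p. Bob is indifferent when −13p + 10(1−p) = −7p − 19(1−p), giving p = 29/35.
Let Bob play a with probability q. Alice is indifferent when −13q − 7(1−q) = 10q − 19(1−q), giving q = 12/35.
The value is -13·(12/35) + (-7)·(23/35) = -317/35.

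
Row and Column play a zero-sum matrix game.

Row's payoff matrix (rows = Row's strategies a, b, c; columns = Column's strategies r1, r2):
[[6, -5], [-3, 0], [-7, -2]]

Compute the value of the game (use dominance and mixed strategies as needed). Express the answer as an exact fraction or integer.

-15/14

Row c is strictly dominated by row b, so Row never plays it.
The remaining 2×2 game on (a, b) × (r1, r2) has no saddle point. Let Row play a with probability p; indifference gives 6p − 3(1−p) = −5p, so p = 3/14.
Similarly Column's optimal q on r1 is 5/14, and the value is 6·(5/14) + (-5)·(9/14) = -15/14.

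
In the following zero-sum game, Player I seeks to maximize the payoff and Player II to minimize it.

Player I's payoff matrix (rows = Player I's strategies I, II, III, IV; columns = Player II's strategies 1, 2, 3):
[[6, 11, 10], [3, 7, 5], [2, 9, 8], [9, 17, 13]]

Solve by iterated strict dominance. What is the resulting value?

9

Row II is strictly dominated by row I (6>3, 11>7, 10>5); eliminate II.
Row I is strictly dominated by row IV (9>6, 17>11, 13>10); eliminate I.
Row III is strictly dominated by row IV (9>2, 17>9, 13>8); eliminate III.
Column 2 is strictly dominated by 1 for Player II (9<17); eliminate 2.
Column 3 is strictly dominated by 1 for Player II (9<13); eliminate 3.
Only (IV, 1) remains, with payoff 9.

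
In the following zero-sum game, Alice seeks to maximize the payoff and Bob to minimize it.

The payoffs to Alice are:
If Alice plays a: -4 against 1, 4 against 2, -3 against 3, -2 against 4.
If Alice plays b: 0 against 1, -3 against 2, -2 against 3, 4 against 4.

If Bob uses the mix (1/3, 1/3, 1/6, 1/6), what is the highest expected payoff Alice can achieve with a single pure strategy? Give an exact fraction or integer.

a: (-4)·(1/3) + (4)·(1/3) + (-3)·(1/6) + (-2)·(1/6) = -5/6.
b: (0)·(1/3) + (-3)·(1/3) + (-2)·(1/6) + (4)·(1/6) = -2/3.
The best pure response is b with expected payoff -2/3.

-2/3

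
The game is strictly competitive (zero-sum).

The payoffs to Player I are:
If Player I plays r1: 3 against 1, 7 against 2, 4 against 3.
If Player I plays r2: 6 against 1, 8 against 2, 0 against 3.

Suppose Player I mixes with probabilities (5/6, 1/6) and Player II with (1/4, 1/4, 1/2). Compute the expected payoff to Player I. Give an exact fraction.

Against (1/4, 1/4, 1/2), each row's expected payoff is r1: 9/2; r2: 7/2.
Taking the (5/6, 1/6)-weighted average: (5/6)·(9/2) + (1/6)·(7/2) = 13/3.

13/3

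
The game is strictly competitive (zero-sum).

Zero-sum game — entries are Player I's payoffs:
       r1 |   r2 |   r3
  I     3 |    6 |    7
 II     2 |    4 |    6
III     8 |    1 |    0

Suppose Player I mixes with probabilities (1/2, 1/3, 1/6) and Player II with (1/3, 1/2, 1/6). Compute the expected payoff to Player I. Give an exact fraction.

13/3

Against (1/3, 1/2, 1/6), each row's expected payoff is I: 31/6; II: 11/3; III: 19/6.
Taking the (1/2, 1/3, 1/6)-weighted average: (1/2)·(31/6) + (1/3)·(11/3) + (1/6)·(19/6) = 13/3.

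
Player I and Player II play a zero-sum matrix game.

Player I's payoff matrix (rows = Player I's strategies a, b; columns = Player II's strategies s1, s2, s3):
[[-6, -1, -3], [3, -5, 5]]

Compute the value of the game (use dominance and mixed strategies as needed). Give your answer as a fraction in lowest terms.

-33/13

Column s3 is strictly dominated by s1 for Player II (it gives Player I more in every row).
The remaining 2×2 game on (a, b) × (s1, s2) has no saddle point. Let Player I play a with probability p; indifference gives −6p + 3(1−p) = −p − 5(1−p), so p = 8/13.
Similarly Player II's optimal q on s1 is 4/13, and the value is -6·(4/13) + (-1)·(9/13) = -33/13.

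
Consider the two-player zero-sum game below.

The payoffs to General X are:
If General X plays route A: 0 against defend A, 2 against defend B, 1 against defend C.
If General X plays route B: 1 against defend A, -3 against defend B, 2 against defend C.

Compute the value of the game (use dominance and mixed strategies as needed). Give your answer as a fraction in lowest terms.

Column defend C is strictly dominated by defend A for General Y (it gives General X more in every row).
The remaining 2×2 game on (route A, route B) × (defend A, defend B) has no saddle point. Let General X play route A with probability p; indifference gives (1−p) = 2p − 3(1−p), so p = 2/3.
Similarly General Y's optimal q on defend A is 5/6, and the value is 0·(5/6) + (2)·(1/6) = 1/3.

1/3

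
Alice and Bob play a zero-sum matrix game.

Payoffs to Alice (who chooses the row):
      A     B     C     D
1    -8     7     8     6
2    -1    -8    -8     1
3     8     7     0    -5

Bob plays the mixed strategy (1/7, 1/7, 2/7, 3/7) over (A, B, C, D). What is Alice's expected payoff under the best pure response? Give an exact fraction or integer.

1: (-8)·(1/7) + (7)·(1/7) + (8)·(2/7) + (6)·(3/7) = 33/7.
2: (-1)·(1/7) + (-8)·(1/7) + (-8)·(2/7) + (1)·(3/7) = -22/7.
3: (8)·(1/7) + (7)·(1/7) + (0)·(2/7) + (-5)·(3/7) = 0.
The best pure response is 1 with expected payoff 33/7.

33/7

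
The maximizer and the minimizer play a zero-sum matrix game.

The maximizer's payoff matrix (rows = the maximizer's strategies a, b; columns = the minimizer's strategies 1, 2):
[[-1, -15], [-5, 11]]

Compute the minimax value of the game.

Row minima are -15 and -5, so the maximizer's maximin is -5; column maxima are -1 and 11, so the minimizer's minimax is -1. These differ, so the equilibrium is in mixed strategies.
Let the maximizer play a with probability p. The minimizer is indifferent when −p − 5(1−p) = −15p + 11(1−p), giving p = 8/15.
Let the minimizer play 1 with probability q. The maximizer is indifferent when −q − 15(1−q) = −5q + 11(1−q), giving q = 13/15.
The value is -1·(13/15) + (-15)·(2/15) = -43/15.

-43/15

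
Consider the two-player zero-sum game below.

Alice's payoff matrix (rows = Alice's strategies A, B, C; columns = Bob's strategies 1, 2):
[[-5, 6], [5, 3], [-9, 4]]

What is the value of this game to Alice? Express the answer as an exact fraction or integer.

45/13

Row C is strictly dominated by row A, so Alice never plays it.
The remaining 2×2 game on (A, B) × (1, 2) has no saddle point. Let Alice play A with probability p; indifference gives −5p + 5(1−p) = 6p + 3(1−p), so p = 2/13.
Similarly Bob's optimal q on 1 is 3/13, and the value is -5·(3/13) + (6)·(10/13) = 45/13.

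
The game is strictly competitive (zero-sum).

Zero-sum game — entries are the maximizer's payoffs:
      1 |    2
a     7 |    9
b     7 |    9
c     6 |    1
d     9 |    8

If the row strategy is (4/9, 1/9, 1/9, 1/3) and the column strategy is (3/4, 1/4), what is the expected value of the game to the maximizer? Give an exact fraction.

137/18

Against (3/4, 1/4), each row's expected payoff is a: 15/2; b: 15/2; c: 19/4; d: 35/4.
Taking the (4/9, 1/9, 1/9, 1/3)-weighted average: (4/9)·(15/2) + (1/9)·(15/2) + (1/9)·(19/4) + (1/3)·(35/4) = 137/18.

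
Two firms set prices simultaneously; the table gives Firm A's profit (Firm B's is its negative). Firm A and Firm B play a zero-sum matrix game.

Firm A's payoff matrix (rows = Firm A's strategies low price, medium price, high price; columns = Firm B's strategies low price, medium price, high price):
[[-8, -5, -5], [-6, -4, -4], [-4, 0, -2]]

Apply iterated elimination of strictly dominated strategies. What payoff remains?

Row medium price is strictly dominated by row high price (-4>-6, 0>-4, -2>-4); eliminate medium price.
Column medium price is strictly dominated by low price for Firm B (-8<-5, -4<0); eliminate medium price.
Row low price is strictly dominated by row high price (-4>-8, -2>-5); eliminate low price.
Column high price is strictly dominated by low price for Firm B (-4<-2); eliminate high price.
Only (high price, low price) remains, with payoff -4.

-4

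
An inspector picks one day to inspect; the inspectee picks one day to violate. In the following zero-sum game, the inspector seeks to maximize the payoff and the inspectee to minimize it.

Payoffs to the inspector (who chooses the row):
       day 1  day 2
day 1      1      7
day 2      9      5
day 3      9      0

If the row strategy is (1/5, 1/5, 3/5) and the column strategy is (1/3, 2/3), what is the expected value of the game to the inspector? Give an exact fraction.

Against (1/3, 2/3), each row's expected payoff is day 1: 5; day 2: 19/3; day 3: 3.
Taking the (1/5, 1/5, 3/5)-weighted average: (1/5)·(5) + (1/5)·(19/3) + (3/5)·(3) = 61/15.

61/15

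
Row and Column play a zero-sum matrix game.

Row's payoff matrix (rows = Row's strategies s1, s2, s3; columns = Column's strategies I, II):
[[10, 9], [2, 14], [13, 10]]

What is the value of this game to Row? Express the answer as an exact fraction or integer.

54/5

Row s1 is strictly dominated by row s3, so Row never plays it.
The remaining 2×2 game on (s2, s3) × (I, II) has no saddle point. Let Row play s2 with probability p; indifference gives 2p + 13(1−p) = 14p + 10(1−p), so p = 1/5.
Similarly Column's optimal q on I is 4/15, and the value is 2·(4/15) + (14)·(11/15) = 54/5.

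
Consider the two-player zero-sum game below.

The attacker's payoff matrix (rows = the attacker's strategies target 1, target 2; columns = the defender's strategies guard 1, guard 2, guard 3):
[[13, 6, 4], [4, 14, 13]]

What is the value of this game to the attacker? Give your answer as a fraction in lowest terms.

Column guard 2 is strictly dominated by guard 3 for the defender (it gives the attacker more in every row).
The remaining 2×2 game on (target 1, target 2) × (guard 1, guard 3) has no saddle point. Let the attacker play target 1 with probability p; indifference gives 13p + 4(1−p) = 4p + 13(1−p), so p = 1/2.
Similarly the defender's optimal q on guard 1 is 1/2, and the value is 13·(1/2) + (4)·(1/2) = 17/2.

17/2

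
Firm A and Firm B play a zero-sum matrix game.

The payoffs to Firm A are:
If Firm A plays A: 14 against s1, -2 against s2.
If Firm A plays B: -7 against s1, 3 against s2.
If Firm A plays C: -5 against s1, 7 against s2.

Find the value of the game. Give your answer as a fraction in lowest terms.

Row B is strictly dominated by row C, so Firm A never plays it.
The remaining 2×2 game on (A, C) × (s1, s2) has no saddle point. Let Firm A play A with probability p; indifference gives 14p − 5(1−p) = −2p + 7(1−p), so p = 3/7.
Similarly Firm B's optimal q on s1 is 9/28, and the value is 14·(9/28) + (-2)·(19/28) = 22/7.

22/7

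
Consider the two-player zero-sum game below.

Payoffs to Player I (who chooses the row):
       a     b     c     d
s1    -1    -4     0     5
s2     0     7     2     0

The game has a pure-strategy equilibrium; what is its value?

0

Row minima: -4, 0 → Player I's maximin is 0.
Column maxima: 0, 7, 2, 5 → Player II's minimax is 0.
They coincide at (s2, a), so the value is 0.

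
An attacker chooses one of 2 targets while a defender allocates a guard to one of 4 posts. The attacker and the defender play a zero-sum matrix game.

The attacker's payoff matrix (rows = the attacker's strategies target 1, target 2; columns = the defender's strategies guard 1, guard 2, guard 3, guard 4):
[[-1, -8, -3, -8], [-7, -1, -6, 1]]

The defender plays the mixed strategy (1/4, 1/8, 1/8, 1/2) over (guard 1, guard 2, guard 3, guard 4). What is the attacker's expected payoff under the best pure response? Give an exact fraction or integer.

-17/8

target 1: (-1)·(1/4) + (-8)·(1/8) + (-3)·(1/8) + (-8)·(1/2) = -45/8.
target 2: (-7)·(1/4) + (-1)·(1/8) + (-6)·(1/8) + (1)·(1/2) = -17/8.
The best pure response is target 2 with expected payoff -17/8.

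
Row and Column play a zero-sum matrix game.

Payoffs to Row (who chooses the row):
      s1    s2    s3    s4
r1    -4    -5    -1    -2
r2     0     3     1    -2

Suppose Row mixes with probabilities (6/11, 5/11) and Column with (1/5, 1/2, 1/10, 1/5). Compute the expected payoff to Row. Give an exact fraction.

Against (1/5, 1/2, 1/10, 1/5), each row's expected payoff is r1: -19/5; r2: 6/5.
Taking the (6/11, 5/11)-weighted average: (6/11)·(-19/5) + (5/11)·(6/5) = -84/55.

-84/55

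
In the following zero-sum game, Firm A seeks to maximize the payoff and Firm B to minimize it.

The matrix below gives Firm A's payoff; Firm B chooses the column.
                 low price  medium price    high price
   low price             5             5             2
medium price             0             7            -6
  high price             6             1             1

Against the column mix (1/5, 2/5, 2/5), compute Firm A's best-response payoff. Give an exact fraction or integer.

low price: (5)·(1/5) + (5)·(2/5) + (2)·(2/5) = 19/5.
medium price: (0)·(1/5) + (7)·(2/5) + (-6)·(2/5) = 2/5.
high price: (6)·(1/5) + (1)·(2/5) + (1)·(2/5) = 2.
The best pure response is low price with expected payoff 19/5.

19/5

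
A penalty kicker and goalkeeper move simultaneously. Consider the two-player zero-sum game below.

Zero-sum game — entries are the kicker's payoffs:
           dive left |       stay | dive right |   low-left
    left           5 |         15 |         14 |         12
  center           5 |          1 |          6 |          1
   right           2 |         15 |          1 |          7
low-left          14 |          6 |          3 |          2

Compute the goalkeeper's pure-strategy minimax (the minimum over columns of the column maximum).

The worst case (largest entry) in each column is dive left: 14, stay: 15, dive right: 14, low-left: 12.
The best (smallest) of these is 12.

12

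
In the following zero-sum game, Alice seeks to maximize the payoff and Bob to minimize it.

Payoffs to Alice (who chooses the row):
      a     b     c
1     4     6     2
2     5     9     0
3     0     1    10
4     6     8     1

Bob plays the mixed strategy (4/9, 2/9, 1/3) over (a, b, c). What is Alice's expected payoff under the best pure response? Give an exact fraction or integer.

43/9

1: (4)·(4/9) + (6)·(2/9) + (2)·(1/3) = 34/9.
2: (5)·(4/9) + (9)·(2/9) + (0)·(1/3) = 38/9.
3: (0)·(4/9) + (1)·(2/9) + (10)·(1/3) = 32/9.
4: (6)·(4/9) + (8)·(2/9) + (1)·(1/3) = 43/9.
The best pure response is 4 with expected payoff 43/9.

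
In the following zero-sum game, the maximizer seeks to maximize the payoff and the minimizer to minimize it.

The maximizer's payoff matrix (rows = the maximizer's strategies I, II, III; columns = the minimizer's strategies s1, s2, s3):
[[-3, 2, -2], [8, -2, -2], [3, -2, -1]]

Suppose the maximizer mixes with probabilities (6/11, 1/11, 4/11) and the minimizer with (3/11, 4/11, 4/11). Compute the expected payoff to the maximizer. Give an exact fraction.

-58/121

Against (3/11, 4/11, 4/11), each row's expected payoff is I: -9/11; II: 8/11; III: -3/11.
Taking the (6/11, 1/11, 4/11)-weighted average: (6/11)·(-9/11) + (1/11)·(8/11) + (4/11)·(-3/11) = -58/121.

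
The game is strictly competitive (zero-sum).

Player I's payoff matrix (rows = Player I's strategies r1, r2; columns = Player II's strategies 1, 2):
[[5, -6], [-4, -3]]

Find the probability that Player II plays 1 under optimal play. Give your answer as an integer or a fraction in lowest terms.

1/4

Row minima are -6 and -4, so Player I's maximin is -4; column maxima are 5 and -3, so Player II's minimax is -3. These differ, so the equilibrium is in mixed strategies.
Let Player II play 1 with probability q. Player I is indifferent when 5q − 6(1−q) = −4q − 3(1−q), giving q = 1/4.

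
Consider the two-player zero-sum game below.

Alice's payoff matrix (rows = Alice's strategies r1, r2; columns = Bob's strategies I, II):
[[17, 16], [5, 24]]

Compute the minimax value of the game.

82/5

Row minima are 16 and 5, so Alice's maximin is 16; column maxima are 17 and 24, so Bob's minimax is 17. These differ, so the equilibrium is in mixed strategies.
Let Alice play r1 with probability p. Bob is indifferent when 17p + 5(1−p) = 16p + 24(1−p), giving p = 19/20.
Let Bob play I with probability q. Alice is indifferent when 17q + 16(1−q) = 5q + 24(1−q), giving q = 2/5.
The value is 17·(2/5) + (16)·(3/5) = 82/5.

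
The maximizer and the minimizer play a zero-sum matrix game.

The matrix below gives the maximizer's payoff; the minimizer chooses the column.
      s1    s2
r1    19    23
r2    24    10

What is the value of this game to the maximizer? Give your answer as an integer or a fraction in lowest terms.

181/9

Row minima are 19 and 10, so the maximizer's maximin is 19; column maxima are 24 and 23, so the minimizer's minimax is 23. These differ, so the equilibrium is in mixed strategies.
Let the maximizer play r1 with probability p. The minimizer is indifferent when 19p + 24(1−p) = 23p + 10(1−p), giving p = 7/9.
Let the minimizer play s1 with probability q. The maximizer is indifferent when 19q + 23(1−q) = 24q + 10(1−q), giving q = 13/18.
The value is 19·(13/18) + (23)·(5/18) = 181/9.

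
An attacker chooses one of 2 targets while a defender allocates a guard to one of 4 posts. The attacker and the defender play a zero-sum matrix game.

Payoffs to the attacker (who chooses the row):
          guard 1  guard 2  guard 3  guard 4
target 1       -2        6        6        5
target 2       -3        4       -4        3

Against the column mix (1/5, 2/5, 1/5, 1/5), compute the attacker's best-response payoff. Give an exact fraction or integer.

21/5

target 1: (-2)·(1/5) + (6)·(2/5) + (6)·(1/5) + (5)·(1/5) = 21/5.
target 2: (-3)·(1/5) + (4)·(2/5) + (-4)·(1/5) + (3)·(1/5) = 4/5.
The best pure response is target 1 with expected payoff 21/5.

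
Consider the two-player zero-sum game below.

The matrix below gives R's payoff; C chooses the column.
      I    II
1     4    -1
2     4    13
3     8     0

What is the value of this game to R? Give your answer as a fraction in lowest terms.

104/17

Row 1 is strictly dominated by row 3, so R never plays it.
The remaining 2×2 game on (2, 3) × (I, II) has no saddle point. Let R play 2 with probability p; indifference gives 4p + 8(1−p) = 13p, so p = 8/17.
Similarly C's optimal q on I is 13/17, and the value is 4·(13/17) + (13)·(4/17) = 104/17.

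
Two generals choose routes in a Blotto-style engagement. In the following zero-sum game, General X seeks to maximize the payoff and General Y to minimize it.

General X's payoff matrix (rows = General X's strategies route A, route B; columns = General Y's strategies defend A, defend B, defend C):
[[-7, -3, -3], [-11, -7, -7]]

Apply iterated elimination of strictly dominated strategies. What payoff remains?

-7

Row route B is strictly dominated by row route A (-7>-11, -3>-7, -3>-7); eliminate route B.
Column defend B is strictly dominated by defend A for General Y (-7<-3); eliminate defend B.
Column defend C is strictly dominated by defend A for General Y (-7<-3); eliminate defend C.
Only (route A, defend A) remains, with payoff -7.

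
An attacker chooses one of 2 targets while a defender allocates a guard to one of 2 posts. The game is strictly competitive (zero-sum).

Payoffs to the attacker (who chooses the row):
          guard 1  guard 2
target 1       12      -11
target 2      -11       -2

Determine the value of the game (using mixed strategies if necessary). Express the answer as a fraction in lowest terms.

Row minima are -11 and -11, so the attacker's maximin is -11; column maxima are 12 and -2, so the defender's minimax is -2. These differ, so the equilibrium is in mixed strategies.
Let the attacker play target 1 with probability p. The defender is indifferent when 12p − 11(1−p) = −11p − 2(1−p), giving p = 9/32.
Let the defender play guard 1 with probability q. The attacker is indifferent when 12q − 11(1−q) = −11q − 2(1−q), giving q = 9/32.
The value is 12·(9/32) + (-11)·(23/32) = -145/32.

-145/32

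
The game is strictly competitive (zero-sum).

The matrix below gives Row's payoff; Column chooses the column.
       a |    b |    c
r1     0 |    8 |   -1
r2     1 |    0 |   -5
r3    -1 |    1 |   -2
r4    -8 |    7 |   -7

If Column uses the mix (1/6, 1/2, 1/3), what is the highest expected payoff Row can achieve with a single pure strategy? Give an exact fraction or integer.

r1: (0)·(1/6) + (8)·(1/2) + (-1)·(1/3) = 11/3.
r2: (1)·(1/6) + (0)·(1/2) + (-5)·(1/3) = -3/2.
r3: (-1)·(1/6) + (1)·(1/2) + (-2)·(1/3) = -1/3.
r4: (-8)·(1/6) + (7)·(1/2) + (-7)·(1/3) = -1/6.
The best pure response is r1 with expected payoff 11/3.

11/3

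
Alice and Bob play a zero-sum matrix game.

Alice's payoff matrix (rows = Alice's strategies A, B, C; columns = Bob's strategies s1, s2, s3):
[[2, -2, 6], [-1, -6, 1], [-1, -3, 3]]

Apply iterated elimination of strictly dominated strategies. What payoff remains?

-2

Row C is strictly dominated by row A (2>-1, -2>-3, 6>3); eliminate C.
Column s3 is strictly dominated by s1 for Bob (2<6, -1<1); eliminate s3.
Row B is strictly dominated by row A (2>-1, -2>-6); eliminate B.
Column s1 is strictly dominated by s2 for Bob (-2<2); eliminate s1.
Only (A, s2) remains, with payoff -2.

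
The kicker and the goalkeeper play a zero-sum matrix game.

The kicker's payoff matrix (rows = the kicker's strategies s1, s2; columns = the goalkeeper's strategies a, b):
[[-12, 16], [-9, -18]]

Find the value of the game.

-360/37

Row minima are -12 and -18, so the kicker's maximin is -12; column maxima are -9 and 16, so the goalkeeper's minimax is -9. These differ, so the equilibrium is in mixed strategies.
Let the kicker play s1 with probability p. The goalkeeper is indifferent when −12p − 9(1−p) = 16p − 18(1−p), giving p = 9/37.
Let the goalkeeper play a with probability q. The kicker is indifferent when −12q + 16(1−q) = −9q − 18(1−q), giving q = 34/37.
The value is -12·(34/37) + (16)·(3/37) = -360/37.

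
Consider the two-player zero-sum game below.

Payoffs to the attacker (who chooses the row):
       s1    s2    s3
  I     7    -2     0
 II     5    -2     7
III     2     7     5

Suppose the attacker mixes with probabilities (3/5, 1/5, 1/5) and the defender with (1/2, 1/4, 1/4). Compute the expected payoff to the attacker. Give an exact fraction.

67/20

Against (1/2, 1/4, 1/4), each row's expected payoff is I: 3; II: 15/4; III: 4.
Taking the (3/5, 1/5, 1/5)-weighted average: (3/5)·(3) + (1/5)·(15/4) + (1/5)·(4) = 67/20.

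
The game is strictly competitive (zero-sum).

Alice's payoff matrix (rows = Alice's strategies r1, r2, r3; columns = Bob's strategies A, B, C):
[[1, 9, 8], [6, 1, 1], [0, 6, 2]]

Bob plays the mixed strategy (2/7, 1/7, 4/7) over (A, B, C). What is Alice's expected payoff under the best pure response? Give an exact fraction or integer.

r1: (1)·(2/7) + (9)·(1/7) + (8)·(4/7) = 43/7.
r2: (6)·(2/7) + (1)·(1/7) + (1)·(4/7) = 17/7.
r3: (0)·(2/7) + (6)·(1/7) + (2)·(4/7) = 2.
The best pure response is r1 with expected payoff 43/7.

43/7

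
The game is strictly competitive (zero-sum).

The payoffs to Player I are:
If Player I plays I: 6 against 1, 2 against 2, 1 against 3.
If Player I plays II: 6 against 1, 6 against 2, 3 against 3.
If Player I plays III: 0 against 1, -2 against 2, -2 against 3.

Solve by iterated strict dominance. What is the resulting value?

Column 1 is strictly dominated by 3 for Player II (1<6, 3<6, -2<0); eliminate 1.
Row III is strictly dominated by row I (2>-2, 1>-2); eliminate III.
Column 2 is strictly dominated by 3 for Player II (1<2, 3<6); eliminate 2.
Row I is strictly dominated by row II (3>1); eliminate I.
Only (II, 3) remains, with payoff 3.

3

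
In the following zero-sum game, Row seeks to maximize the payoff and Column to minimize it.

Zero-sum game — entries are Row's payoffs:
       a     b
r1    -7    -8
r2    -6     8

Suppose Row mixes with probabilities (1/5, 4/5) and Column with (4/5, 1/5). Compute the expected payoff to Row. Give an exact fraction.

Against (4/5, 1/5), each row's expected payoff is r1: -36/5; r2: -16/5.
Taking the (1/5, 4/5)-weighted average: (1/5)·(-36/5) + (4/5)·(-16/5) = -4.

-4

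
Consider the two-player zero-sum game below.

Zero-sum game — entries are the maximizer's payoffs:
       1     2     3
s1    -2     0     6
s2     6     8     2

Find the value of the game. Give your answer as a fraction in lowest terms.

Column 2 is strictly dominated by 1 for the minimizer (it gives the maximizer more in every row).
The remaining 2×2 game on (s1, s2) × (1, 3) has no saddle point. Let the maximizer play s1 with probability p; indifference gives −2p + 6(1−p) = 6p + 2(1−p), so p = 1/3.
Similarly the minimizer's optimal q on 1 is 1/3, and the value is -2·(1/3) + (6)·(2/3) = 10/3.

10/3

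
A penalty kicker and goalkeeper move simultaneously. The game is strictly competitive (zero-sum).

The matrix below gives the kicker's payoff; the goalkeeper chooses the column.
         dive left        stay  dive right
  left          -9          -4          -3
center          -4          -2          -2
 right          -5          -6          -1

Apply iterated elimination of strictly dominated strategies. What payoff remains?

Row left is strictly dominated by row center (-4>-9, -2>-4, -2>-3); eliminate left.
Column dive right is strictly dominated by dive left for the goalkeeper (-4<-2, -5<-1); eliminate dive right.
Row right is strictly dominated by row center (-4>-5, -2>-6); eliminate right.
Column stay is strictly dominated by dive left for the goalkeeper (-4<-2); eliminate stay.
Only (center, dive left) remains, with payoff -4.

-4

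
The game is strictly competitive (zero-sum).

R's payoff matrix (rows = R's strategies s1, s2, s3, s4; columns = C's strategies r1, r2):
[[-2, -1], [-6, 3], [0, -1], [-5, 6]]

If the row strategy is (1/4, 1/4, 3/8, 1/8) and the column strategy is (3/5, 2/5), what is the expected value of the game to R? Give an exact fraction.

-49/40

Against (3/5, 2/5), each row's expected payoff is s1: -8/5; s2: -12/5; s3: -2/5; s4: -3/5.
Taking the (1/4, 1/4, 3/8, 1/8)-weighted average: (1/4)·(-8/5) + (1/4)·(-12/5) + (3/8)·(-2/5) + (1/8)·(-3/5) = -49/40.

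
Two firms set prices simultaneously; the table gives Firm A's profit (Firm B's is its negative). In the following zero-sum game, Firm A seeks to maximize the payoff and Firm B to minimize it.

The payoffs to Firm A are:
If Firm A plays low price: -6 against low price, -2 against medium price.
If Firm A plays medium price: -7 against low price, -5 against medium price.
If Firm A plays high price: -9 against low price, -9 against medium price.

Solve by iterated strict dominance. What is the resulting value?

-6

Row high price is strictly dominated by row low price (-6>-9, -2>-9); eliminate high price.
Row medium price is strictly dominated by row low price (-6>-7, -2>-5); eliminate medium price.
Column medium price is strictly dominated by low price for Firm B (-6<-2); eliminate medium price.
Only (low price, low price) remains, with payoff -6.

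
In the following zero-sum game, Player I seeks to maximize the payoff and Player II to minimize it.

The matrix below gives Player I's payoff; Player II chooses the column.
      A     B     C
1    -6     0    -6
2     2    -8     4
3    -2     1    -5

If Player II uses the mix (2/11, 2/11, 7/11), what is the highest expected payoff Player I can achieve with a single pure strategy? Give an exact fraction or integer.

1: (-6)·(2/11) + (0)·(2/11) + (-6)·(7/11) = -54/11.
2: (2)·(2/11) + (-8)·(2/11) + (4)·(7/11) = 16/11.
3: (-2)·(2/11) + (1)·(2/11) + (-5)·(7/11) = -37/11.
The best pure response is 2 with expected payoff 16/11.

16/11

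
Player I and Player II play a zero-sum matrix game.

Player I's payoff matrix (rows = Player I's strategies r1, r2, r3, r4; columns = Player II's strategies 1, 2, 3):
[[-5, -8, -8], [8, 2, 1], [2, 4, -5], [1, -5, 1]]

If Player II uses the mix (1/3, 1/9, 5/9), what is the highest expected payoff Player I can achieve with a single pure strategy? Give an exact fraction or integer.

31/9

r1: (-5)·(1/3) + (-8)·(1/9) + (-8)·(5/9) = -7.
r2: (8)·(1/3) + (2)·(1/9) + (1)·(5/9) = 31/9.
r3: (2)·(1/3) + (4)·(1/9) + (-5)·(5/9) = -5/3.
r4: (1)·(1/3) + (-5)·(1/9) + (1)·(5/9) = 1/3.
The best pure response is r2 with expected payoff 31/9.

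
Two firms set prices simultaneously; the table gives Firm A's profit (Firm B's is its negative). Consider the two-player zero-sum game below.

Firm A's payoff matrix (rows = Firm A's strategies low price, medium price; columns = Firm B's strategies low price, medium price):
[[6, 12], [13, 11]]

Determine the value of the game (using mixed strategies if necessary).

45/4

Row minima are 6 and 11, so Firm A's maximin is 11; column maxima are 13 and 12, so Firm B's minimax is 12. These differ, so the equilibrium is in mixed strategies.
Let Firm A play low price with probability p. Firm B is indifferent when 6p + 13(1−p) = 12p + 11(1−p), giving p = 1/4.
Let Firm B play low price with probability q. Firm A is indifferent when 6q + 12(1−q) = 13q + 11(1−q), giving q = 1/8.
The value is 6·(1/8) + (12)·(7/8) = 45/4.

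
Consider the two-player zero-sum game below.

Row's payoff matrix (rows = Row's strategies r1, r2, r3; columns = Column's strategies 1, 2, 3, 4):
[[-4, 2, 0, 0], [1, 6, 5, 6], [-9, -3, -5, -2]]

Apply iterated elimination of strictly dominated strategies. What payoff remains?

Row r3 is strictly dominated by row r1 (-4>-9, 2>-3, 0>-5, 0>-2); eliminate r3.
Row r1 is strictly dominated by row r2 (1>-4, 6>2, 5>0, 6>0); eliminate r1.
Column 3 is strictly dominated by 1 for Column (1<5); eliminate 3.
Column 4 is strictly dominated by 1 for Column (1<6); eliminate 4.
Column 2 is strictly dominated by 1 for Column (1<6); eliminate 2.
Only (r2, 1) remains, with payoff 1.

1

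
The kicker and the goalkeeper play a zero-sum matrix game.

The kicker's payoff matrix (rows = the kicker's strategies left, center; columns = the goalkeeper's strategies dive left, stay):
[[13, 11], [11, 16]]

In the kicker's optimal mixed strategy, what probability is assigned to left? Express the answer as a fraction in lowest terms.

5/7

Row minima are 11 and 11, so the kicker's maximin is 11; column maxima are 13 and 16, so the goalkeeper's minimax is 13. These differ, so the equilibrium is in mixed strategies.
Let the kicker play left with probability p. The goalkeeper is indifferent when 13p + 11(1−p) = 11p + 16(1−p), giving p = 5/7.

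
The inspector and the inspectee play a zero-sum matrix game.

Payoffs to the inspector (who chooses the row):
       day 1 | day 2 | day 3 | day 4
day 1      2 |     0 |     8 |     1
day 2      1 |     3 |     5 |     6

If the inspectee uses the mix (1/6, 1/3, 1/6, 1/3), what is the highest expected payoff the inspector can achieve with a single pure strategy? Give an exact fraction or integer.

4

day 1: (2)·(1/6) + (0)·(1/3) + (8)·(1/6) + (1)·(1/3) = 2.
day 2: (1)·(1/6) + (3)·(1/3) + (5)·(1/6) + (6)·(1/3) = 4.
The best pure response is day 2 with expected payoff 4.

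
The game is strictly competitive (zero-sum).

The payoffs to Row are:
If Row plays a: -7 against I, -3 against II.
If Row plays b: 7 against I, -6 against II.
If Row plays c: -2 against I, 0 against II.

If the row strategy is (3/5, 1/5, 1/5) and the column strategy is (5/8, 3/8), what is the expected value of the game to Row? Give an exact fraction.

Against (5/8, 3/8), each row's expected payoff is a: -11/2; b: 17/8; c: -5/4.
Taking the (3/5, 1/5, 1/5)-weighted average: (3/5)·(-11/2) + (1/5)·(17/8) + (1/5)·(-5/4) = -25/8.

-25/8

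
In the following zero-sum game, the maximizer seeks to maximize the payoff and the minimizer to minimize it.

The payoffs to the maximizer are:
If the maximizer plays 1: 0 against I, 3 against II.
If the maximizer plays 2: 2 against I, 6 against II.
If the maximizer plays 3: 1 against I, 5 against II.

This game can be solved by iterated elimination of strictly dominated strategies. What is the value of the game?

Row 3 is strictly dominated by row 2 (2>1, 6>5); eliminate 3.
Column II is strictly dominated by I for the minimizer (0<3, 2<6); eliminate II.
Row 1 is strictly dominated by row 2 (2>0); eliminate 1.
Only (2, I) remains, with payoff 2.

2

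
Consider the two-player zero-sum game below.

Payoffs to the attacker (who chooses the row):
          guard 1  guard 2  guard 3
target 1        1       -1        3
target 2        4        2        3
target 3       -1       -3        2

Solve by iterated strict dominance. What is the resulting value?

Row target 3 is strictly dominated by row target 1 (1>-1, -1>-3, 3>2); eliminate target 3.
Column guard 3 is strictly dominated by guard 2 for the defender (-1<3, 2<3); eliminate guard 3.
Row target 1 is strictly dominated by row target 2 (4>1, 2>-1); eliminate target 1.
Column guard 1 is strictly dominated by guard 2 for the defender (2<4); eliminate guard 1.
Only (target 2, guard 2) remains, with payoff 2.

2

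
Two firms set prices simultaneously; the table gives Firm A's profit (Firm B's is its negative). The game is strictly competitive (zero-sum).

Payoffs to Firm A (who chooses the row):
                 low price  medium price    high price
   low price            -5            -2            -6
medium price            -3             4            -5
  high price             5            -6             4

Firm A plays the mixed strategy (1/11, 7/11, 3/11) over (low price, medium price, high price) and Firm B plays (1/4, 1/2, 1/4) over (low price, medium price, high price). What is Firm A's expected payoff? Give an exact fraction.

Against (1/4, 1/2, 1/4), each row's expected payoff is low price: -15/4; medium price: 0; high price: -3/4.
Taking the (1/11, 7/11, 3/11)-weighted average: (1/11)·(-15/4) + (7/11)·(0) + (3/11)·(-3/4) = -6/11.

-6/11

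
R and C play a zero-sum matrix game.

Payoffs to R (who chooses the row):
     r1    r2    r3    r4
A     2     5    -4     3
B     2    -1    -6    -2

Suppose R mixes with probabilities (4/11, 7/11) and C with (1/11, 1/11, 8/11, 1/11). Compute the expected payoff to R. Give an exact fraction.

Against (1/11, 1/11, 8/11, 1/11), each row's expected payoff is A: -2; B: -49/11.
Taking the (4/11, 7/11)-weighted average: (4/11)·(-2) + (7/11)·(-49/11) = -431/121.

-431/121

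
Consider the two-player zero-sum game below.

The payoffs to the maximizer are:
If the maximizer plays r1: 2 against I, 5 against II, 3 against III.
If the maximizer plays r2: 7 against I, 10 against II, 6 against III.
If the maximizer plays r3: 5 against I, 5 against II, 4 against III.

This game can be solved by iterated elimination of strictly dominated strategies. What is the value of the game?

Row r3 is strictly dominated by row r2 (7>5, 10>5, 6>4); eliminate r3.
Row r1 is strictly dominated by row r2 (7>2, 10>5, 6>3); eliminate r1.
Column II is strictly dominated by I for the minimizer (7<10); eliminate II.
Column I is strictly dominated by III for the minimizer (6<7); eliminate I.
Only (r2, III) remains, with payoff 6.

6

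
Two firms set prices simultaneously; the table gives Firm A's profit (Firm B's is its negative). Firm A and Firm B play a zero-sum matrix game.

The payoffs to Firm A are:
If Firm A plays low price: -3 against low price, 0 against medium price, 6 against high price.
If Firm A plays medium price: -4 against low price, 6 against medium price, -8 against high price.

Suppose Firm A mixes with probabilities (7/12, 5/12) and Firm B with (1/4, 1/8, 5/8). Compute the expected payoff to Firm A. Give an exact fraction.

Against (1/4, 1/8, 5/8), each row's expected payoff is low price: 3; medium price: -21/4.
Taking the (7/12, 5/12)-weighted average: (7/12)·(3) + (5/12)·(-21/4) = -7/16.

-7/16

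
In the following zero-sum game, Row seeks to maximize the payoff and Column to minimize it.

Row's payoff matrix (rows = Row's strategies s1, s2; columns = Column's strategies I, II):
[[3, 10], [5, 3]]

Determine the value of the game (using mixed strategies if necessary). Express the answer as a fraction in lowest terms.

41/9

Row minima are 3 and 3, so Row's maximin is 3; column maxima are 5 and 10, so Column's minimax is 5. These differ, so the equilibrium is in mixed strategies.
Let Row play s1 with probability p. Column is indifferent when 3p + 5(1−p) = 10p + 3(1−p), giving p = 2/9.
Let Column play I with probability q. Row is indifferent when 3q + 10(1−q) = 5q + 3(1−q), giving q = 7/9.
The value is 3·(7/9) + (10)·(2/9) = 41/9.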